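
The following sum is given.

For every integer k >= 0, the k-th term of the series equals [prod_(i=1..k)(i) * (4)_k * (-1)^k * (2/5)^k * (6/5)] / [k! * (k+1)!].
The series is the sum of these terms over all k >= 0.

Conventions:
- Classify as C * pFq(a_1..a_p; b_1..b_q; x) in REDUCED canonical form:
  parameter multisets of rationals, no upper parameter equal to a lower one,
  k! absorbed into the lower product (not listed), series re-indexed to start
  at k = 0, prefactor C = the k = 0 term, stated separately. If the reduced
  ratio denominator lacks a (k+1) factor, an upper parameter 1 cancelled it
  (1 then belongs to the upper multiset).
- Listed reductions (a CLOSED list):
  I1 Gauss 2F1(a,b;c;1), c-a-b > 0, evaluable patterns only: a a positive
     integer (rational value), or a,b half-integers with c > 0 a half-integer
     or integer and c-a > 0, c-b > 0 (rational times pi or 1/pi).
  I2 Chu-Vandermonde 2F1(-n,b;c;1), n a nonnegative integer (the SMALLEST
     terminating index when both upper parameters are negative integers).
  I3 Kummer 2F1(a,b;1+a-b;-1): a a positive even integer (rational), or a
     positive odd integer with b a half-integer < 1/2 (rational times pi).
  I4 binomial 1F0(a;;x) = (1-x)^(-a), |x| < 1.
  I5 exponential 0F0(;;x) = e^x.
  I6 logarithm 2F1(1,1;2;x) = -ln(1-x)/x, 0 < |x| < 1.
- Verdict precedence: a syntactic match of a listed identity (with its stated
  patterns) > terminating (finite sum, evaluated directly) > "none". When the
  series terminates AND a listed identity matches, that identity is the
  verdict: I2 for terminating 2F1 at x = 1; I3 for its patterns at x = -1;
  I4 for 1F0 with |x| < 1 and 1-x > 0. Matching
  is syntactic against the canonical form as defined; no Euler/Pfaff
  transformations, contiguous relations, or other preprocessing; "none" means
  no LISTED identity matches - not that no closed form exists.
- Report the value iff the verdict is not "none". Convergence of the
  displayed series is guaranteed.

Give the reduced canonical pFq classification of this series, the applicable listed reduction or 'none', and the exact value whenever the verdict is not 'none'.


The series (x = -2/5) is 2F1: upper {1, 4}, lower {2}, prefactor 6/5. Verdict: none - this 2F1 at x = -2/5 matches no listed pattern, and upper {1, 4} holds no stopper.

Structural cue: with t_0 = 6/5, the (-1)^k factor (C = 6/5) folds into the argument's sign.
Ratio: r(k) = (-2/5) * (k+1) (k+4) / [(k+2) (k+1)] - rational in k, leading ratio (-2/5); with t_0 = 6/5, classification follows.


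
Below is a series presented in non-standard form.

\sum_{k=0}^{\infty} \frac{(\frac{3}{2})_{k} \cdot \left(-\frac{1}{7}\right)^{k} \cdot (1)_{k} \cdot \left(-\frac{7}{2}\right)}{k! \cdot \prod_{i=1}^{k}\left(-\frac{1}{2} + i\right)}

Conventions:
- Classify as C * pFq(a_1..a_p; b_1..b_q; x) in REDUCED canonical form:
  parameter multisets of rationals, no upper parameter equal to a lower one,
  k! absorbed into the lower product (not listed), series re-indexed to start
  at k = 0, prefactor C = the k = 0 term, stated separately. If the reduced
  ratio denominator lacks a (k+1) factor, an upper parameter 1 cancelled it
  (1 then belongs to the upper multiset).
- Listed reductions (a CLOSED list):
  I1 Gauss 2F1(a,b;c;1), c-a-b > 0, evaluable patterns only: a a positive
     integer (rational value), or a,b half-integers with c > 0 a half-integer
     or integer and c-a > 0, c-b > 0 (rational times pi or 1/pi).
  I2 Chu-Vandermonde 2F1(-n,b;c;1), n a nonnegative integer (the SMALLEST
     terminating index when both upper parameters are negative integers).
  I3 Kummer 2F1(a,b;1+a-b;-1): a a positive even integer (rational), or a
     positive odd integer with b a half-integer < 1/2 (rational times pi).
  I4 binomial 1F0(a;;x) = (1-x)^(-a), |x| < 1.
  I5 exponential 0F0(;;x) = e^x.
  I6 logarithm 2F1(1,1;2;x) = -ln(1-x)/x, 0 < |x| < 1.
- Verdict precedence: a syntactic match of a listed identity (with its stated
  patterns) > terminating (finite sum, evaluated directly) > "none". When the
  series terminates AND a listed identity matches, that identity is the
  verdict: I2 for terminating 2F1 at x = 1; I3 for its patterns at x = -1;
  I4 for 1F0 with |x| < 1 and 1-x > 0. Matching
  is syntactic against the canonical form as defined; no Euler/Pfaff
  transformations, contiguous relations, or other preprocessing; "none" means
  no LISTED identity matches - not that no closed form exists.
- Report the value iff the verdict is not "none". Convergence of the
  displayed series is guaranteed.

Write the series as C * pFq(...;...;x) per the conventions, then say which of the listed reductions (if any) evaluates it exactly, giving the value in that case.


x = -\frac{1}{7} here; the reduced form reads 2F1, upper {1, \frac{3}{2}}, lower {\frac{1}{2}}, C = -\frac{7}{2}. Verdict: none here - no I1-I6 shape fits x = -\frac{1}{7} with lower {\frac{1}{2}}.

Structural cue: t_0 being -\frac{7}{2}, the lower running product (C = -7/2) is a rising factorial.
Ratio: r(k) = -\frac{1}{7} * (k+1) (k+\frac{3}{2}) / [(k+\frac{1}{2}) (k+1)] - rational in k, leading ratio -\frac{1}{7}; with t_0 = -\frac{7}{2}, classification follows.


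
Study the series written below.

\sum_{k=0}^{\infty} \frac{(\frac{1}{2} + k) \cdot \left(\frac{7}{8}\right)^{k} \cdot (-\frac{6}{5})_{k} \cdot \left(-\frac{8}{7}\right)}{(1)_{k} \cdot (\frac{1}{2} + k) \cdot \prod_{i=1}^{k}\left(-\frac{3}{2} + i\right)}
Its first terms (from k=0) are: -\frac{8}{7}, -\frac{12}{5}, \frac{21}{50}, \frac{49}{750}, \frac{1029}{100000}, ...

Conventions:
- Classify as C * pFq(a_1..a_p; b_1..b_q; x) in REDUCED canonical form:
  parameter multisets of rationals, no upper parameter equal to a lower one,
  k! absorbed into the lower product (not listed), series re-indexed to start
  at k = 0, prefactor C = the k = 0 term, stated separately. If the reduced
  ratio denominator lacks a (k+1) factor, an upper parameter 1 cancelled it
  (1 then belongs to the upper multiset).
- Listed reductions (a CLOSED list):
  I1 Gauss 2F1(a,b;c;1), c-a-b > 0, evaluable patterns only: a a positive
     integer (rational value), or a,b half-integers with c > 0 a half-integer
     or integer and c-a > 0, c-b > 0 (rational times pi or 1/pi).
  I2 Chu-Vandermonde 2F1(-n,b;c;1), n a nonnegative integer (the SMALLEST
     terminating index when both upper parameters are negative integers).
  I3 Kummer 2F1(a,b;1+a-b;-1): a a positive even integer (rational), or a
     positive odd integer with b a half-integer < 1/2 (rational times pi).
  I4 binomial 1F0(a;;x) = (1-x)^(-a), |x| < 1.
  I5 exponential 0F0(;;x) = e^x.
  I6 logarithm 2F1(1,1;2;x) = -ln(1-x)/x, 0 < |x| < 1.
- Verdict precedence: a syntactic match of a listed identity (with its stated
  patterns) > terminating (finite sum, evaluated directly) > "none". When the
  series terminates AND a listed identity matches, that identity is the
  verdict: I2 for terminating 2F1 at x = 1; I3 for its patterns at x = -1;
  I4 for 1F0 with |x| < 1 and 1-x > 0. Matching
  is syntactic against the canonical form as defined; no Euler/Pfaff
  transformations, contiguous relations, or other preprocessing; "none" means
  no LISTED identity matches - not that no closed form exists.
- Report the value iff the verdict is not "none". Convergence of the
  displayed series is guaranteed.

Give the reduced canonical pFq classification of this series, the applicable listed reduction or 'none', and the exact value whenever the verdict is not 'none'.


This is -\frac{8}{7} * 1F1(-\frac{6}{5}; -\frac{1}{2}; \frac{7}{8}) in reduced canonical form. Verdict: none here - no I1-I6 shape fits x = \frac{7}{8} with lower {-\frac{1}{2}}.

Key step: with t_0 = -\frac{8}{7}, the lower running product (prefactor -8/7) is a rising factorial.
Term ratio: r(k) = \frac{7}{8} * (k-\frac{6}{5}) / [(k-\frac{1}{2}) (k+1)] - rational in k, leading ratio \frac{7}{8}; with t_0 = -\frac{8}{7}, classification follows.


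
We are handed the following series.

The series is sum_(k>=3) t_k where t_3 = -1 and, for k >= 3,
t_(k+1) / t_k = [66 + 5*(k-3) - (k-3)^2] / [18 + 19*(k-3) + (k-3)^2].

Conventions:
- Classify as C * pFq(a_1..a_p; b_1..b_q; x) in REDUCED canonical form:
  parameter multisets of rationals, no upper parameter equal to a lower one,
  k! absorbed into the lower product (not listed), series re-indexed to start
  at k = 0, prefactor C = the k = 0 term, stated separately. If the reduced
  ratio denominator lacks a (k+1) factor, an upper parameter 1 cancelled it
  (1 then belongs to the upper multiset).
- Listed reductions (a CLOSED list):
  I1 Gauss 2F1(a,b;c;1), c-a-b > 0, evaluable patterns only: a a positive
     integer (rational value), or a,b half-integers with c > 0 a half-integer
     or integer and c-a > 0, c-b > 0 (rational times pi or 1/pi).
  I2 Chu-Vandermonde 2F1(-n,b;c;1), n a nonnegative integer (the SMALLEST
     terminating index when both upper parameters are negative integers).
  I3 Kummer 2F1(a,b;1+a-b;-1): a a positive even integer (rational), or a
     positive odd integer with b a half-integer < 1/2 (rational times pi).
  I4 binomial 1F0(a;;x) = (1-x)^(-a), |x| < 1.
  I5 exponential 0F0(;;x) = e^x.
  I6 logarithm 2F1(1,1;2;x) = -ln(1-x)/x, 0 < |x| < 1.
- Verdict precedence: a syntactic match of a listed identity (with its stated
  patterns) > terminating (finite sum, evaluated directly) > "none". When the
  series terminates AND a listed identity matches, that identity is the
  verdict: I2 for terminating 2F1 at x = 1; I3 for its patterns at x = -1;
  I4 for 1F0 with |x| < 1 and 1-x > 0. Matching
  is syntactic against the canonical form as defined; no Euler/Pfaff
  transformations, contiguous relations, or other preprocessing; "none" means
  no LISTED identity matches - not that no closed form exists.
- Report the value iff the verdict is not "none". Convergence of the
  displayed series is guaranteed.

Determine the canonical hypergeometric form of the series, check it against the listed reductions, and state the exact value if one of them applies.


With C = -1: the canonical form is 2F1(-11, 6; 18; -1). Verdict: this is Kummer (I3) (x = -1; c = 18 equals 1+a-b for upper {-11, 6}: listed pattern). Value: -34.

Key observation: t_0 being -1, roots of the ratio polynomials (prefactor -1) are the negated parameters.
Term ratio: r(k) = (-1) * (k-11) (k+6) / [(k+18) (k+1)] - rational in k. x = (-1); t_0 = -1; negate the roots.


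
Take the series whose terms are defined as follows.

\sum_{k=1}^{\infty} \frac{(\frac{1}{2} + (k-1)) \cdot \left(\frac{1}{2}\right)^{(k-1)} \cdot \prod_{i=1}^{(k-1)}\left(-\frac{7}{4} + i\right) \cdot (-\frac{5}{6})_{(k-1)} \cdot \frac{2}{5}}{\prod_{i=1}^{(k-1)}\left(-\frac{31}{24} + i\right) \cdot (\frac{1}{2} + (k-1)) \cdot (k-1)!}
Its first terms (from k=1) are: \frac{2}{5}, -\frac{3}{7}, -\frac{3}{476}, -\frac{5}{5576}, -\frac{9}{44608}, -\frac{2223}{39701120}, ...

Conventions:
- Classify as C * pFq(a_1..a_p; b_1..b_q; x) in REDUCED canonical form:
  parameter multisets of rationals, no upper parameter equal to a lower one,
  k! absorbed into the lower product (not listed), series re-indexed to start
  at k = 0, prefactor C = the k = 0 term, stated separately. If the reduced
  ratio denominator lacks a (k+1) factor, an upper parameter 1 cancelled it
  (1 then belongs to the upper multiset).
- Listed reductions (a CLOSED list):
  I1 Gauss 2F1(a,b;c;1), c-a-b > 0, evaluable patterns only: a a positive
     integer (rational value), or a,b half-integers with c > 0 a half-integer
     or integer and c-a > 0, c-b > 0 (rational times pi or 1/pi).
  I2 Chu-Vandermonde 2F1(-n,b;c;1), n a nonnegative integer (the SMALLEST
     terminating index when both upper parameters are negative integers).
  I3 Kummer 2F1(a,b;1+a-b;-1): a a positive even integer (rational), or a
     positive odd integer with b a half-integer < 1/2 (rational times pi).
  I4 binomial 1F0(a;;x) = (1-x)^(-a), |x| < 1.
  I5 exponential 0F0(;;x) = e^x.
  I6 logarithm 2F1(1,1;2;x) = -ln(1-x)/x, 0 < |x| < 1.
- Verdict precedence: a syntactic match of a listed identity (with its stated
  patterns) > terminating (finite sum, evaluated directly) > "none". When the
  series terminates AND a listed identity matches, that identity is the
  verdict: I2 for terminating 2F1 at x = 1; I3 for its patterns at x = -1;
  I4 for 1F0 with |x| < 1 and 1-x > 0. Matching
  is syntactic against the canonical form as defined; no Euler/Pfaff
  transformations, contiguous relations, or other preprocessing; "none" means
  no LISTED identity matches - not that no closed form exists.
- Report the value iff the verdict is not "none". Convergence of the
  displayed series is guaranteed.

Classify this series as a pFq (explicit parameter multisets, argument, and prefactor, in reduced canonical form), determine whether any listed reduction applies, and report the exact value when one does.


Canonical form: C = \frac{2}{5} times 2F1 with upper {-\frac{5}{6}, -\frac{3}{4}}, lower {-\frac{7}{24}}, x = \frac{1}{2}. Verdict: none - this 2F1 at x = \frac{1}{2} matches no listed pattern, and upper {-\frac{5}{6}, -\frac{3}{4}} holds no stopper.

Key step: from the first term \frac{2}{5}: the running product (C = 2/5) telescopes to a rising factorial.
Consecutive-term ratio: r(k) = \frac{1}{2} * (k-\frac{5}{6}) (k-\frac{3}{4}) / [(k-\frac{7}{24}) (k+1)] - rational; roots negated = parameters, x = \frac{1}{2}, C = \frac{2}{5}.


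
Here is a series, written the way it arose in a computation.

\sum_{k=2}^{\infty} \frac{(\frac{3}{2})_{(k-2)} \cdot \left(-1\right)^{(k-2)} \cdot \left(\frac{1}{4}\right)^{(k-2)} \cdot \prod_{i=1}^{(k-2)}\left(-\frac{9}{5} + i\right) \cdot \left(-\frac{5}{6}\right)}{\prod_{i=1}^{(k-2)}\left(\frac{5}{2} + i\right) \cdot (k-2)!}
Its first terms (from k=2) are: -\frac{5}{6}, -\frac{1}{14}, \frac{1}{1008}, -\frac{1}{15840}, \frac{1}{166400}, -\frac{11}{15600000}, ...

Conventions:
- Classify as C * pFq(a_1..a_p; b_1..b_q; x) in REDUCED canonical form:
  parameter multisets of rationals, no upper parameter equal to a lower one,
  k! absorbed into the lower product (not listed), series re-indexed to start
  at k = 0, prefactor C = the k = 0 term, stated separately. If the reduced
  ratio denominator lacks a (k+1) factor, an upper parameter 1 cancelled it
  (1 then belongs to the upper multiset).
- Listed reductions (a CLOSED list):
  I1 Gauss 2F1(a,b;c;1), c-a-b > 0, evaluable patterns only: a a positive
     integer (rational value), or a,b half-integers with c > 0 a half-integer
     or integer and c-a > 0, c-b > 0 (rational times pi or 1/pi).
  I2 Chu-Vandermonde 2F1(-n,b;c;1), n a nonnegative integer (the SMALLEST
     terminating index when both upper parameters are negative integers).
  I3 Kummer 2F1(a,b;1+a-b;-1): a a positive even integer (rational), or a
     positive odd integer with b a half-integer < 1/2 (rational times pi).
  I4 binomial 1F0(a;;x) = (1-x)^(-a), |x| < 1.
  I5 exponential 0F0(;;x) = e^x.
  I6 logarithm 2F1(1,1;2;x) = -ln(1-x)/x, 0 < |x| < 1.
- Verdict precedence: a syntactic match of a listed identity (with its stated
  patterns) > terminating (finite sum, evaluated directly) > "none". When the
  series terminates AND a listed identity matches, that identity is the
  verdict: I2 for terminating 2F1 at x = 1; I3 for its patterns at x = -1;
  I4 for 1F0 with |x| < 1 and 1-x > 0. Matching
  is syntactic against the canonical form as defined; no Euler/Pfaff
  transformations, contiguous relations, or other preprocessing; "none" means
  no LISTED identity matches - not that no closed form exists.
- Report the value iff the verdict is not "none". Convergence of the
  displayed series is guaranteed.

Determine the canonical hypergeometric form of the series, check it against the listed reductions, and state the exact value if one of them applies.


x = -\frac{1}{4} here; the reduced form reads 2F1, upper {-\frac{4}{5}, \frac{3}{2}}, lower {\frac{7}{2}}, C = -\frac{5}{6}. Verdict: none. Every listed pattern misses the 2F1 form at -\frac{1}{4}, upper {-\frac{4}{5}, \frac{3}{2}}.

First insight: with t_0 = -\frac{5}{6}, the lower running product (prefactor -5/6) is a rising factorial.
Adjacent-term ratio: r(k) = -\frac{1}{4} * (k-\frac{4}{5}) (k+\frac{3}{2}) / [(k+\frac{7}{2}) (k+1)] - rational in k. x = -\frac{1}{4}; t_0 = -\frac{5}{6}; negate the roots.


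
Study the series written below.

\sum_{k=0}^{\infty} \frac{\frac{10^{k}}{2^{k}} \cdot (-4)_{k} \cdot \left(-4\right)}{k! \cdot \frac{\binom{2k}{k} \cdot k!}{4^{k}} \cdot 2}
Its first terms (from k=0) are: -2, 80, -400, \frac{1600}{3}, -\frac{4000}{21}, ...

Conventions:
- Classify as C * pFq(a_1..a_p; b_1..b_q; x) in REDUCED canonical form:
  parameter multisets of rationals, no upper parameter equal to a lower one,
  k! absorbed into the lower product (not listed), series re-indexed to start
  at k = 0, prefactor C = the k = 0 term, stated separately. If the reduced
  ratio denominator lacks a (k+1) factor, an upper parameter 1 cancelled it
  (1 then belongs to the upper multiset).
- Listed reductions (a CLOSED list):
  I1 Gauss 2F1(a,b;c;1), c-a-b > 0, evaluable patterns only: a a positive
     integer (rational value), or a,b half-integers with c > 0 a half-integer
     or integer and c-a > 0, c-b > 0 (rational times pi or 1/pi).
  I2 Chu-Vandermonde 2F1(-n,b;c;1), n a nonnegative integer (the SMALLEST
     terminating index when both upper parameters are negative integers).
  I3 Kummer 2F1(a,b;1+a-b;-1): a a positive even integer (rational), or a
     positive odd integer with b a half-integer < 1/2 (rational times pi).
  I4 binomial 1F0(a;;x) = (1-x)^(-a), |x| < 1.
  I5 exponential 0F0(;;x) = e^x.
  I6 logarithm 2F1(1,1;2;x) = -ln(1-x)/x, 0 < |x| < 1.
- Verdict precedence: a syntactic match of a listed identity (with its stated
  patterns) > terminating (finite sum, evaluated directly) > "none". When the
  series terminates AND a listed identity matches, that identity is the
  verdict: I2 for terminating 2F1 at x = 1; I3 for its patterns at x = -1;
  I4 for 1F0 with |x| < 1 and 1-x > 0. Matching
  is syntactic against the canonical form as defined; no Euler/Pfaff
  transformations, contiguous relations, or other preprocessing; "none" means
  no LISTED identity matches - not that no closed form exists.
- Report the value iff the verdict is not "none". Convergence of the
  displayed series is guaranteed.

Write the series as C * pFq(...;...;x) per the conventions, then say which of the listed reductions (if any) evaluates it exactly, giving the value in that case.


With C = -2: the canonical form is 1F1(-4; \frac{1}{2}; 5). Verdict: terminating. With -4 upstairs the series is a 5-term polynomial sum; evaluated term by term. Its exact value is \frac{146}{7}.

First insight: from the first term -2: the constant factors (C = -2, x = 5) combine into one prefactor.
Consecutive-term ratio: r(k) = 5 * (k-4) / [(k+\frac{1}{2}) (k+1)] - rational in k. x = 5; t_0 = -2; negate the roots.


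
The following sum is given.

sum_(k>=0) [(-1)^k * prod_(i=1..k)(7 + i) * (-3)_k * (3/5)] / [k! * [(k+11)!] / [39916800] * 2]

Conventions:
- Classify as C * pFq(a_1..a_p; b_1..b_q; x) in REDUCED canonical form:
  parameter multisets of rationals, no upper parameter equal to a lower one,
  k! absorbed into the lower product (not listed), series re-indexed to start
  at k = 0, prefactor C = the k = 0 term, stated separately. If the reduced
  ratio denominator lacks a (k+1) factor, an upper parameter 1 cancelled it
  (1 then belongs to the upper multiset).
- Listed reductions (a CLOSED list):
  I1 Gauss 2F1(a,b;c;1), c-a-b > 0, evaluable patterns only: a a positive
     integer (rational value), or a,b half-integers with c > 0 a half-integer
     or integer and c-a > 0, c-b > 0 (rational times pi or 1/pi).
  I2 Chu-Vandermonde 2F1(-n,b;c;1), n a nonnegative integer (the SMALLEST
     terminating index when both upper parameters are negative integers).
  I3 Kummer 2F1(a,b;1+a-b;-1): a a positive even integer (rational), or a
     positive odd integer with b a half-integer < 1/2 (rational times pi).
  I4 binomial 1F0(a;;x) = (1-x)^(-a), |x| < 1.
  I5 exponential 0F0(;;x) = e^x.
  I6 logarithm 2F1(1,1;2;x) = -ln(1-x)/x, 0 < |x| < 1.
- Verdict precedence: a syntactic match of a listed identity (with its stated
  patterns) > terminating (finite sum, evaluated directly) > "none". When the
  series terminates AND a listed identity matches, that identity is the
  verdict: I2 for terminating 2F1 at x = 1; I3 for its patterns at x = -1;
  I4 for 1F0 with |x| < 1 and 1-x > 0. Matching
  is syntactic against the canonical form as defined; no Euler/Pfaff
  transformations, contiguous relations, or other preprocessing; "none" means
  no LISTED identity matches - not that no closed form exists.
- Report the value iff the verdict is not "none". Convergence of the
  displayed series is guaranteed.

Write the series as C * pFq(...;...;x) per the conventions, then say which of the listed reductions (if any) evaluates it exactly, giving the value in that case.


With C = 3/10: the canonical form is 2F1(-3, 8; 12; -1). Verdict (x = -1): Kummer (I3) applies (x = -1; c = 12 equals 1+a-b for upper {-3, 8}: listed pattern). Exact value: 99/70.

Key observation: from the first term 3/10: the denominator's factorial ratio (prefactor 3/10) is a lower Pochhammer.
Consecutive-term ratio: r(k) = (-1) * (k-3) (k+8) / [(k+12) (k+1)] - rational in k. x = (-1); t_0 = 3/10; negate the roots.


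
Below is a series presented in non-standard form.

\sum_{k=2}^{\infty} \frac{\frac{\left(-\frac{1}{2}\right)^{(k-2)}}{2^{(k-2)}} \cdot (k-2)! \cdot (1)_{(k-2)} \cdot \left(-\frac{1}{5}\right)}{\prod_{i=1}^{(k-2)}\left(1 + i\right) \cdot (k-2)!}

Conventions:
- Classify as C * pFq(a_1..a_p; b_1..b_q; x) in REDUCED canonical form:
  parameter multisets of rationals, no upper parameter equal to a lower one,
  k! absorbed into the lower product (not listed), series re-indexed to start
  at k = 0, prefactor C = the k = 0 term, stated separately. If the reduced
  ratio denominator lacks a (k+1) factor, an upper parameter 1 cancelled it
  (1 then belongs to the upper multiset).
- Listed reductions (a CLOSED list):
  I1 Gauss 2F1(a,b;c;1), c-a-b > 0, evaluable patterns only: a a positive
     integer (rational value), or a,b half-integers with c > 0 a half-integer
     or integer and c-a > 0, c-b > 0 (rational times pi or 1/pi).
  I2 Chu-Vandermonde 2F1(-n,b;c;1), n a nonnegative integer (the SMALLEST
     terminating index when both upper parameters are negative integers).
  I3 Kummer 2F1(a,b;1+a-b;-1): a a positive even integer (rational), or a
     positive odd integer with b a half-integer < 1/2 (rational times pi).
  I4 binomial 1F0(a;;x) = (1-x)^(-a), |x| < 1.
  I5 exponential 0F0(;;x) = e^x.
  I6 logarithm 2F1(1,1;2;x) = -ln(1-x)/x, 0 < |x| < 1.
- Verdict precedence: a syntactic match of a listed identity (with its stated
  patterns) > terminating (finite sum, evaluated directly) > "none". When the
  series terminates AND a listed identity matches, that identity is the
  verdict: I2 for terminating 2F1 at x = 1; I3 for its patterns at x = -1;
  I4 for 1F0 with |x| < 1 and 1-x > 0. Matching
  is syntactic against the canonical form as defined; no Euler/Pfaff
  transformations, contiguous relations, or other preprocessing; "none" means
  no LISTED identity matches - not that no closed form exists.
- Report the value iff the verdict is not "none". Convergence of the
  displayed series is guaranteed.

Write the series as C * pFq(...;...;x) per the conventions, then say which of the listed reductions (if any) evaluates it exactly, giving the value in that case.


Prefactor -\frac{1}{5}, argument -\frac{1}{4}: 2F1 with upper {1, 1} over lower {2}. Verdict: the logarithmic series (I6) matches (the logarithm: parameters (1,1;2), x = -\frac{1}{4}). Sum: \left(-\frac{4}{5}\right) \cdot \ln\left(\frac{5}{4}\right).

The tell: t_0 being -\frac{1}{5}, the two k-th powers (C = -1/5) combine into one argument.
Adjacent-term ratio: r(k) = -\frac{1}{4} * (k+1) (k+1) / [(k+2) (k+1)] - rational; roots negated = parameters, x = -\frac{1}{4}, C = -\frac{1}{5}.


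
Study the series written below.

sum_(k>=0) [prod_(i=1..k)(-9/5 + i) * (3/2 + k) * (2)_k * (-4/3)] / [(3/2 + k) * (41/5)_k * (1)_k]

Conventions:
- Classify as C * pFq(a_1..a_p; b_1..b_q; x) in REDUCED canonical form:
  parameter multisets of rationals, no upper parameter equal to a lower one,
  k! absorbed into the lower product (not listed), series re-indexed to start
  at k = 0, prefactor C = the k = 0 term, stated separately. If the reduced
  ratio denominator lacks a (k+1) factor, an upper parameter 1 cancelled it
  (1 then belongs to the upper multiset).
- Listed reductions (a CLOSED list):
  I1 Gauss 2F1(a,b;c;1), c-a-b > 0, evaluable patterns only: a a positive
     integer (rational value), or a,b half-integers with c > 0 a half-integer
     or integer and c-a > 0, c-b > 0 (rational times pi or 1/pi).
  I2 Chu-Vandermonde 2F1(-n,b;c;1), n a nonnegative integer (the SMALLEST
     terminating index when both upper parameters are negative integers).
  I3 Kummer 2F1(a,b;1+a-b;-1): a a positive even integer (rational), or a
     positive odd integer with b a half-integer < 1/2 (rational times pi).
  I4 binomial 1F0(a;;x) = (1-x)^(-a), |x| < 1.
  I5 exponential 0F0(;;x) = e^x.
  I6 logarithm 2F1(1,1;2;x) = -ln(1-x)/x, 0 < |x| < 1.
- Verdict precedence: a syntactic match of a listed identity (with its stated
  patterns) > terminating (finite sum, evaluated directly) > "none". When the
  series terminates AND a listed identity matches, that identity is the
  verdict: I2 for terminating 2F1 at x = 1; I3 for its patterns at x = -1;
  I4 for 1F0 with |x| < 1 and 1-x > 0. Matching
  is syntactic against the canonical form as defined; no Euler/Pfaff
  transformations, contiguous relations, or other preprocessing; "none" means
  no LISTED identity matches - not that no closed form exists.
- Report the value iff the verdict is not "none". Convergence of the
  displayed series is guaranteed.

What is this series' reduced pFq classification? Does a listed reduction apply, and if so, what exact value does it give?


Key step: from the first term -4/3: k + 3/2 divides numerator and denominator alike; C = -4/3 after cancelling.
Consecutive-term ratio: r(k) = 1 * (k-4/5) (k+2) / [(k+41/5) (k+1)] - rational; roots negated = parameters, x = 1, C = -4/3.

Classification (C = -4/3): 2F1 with upper {-4/5, 2}, lower {41/5}, argument x = 1. Verdict: the Gauss summation I1 matches (x = 1: the Gamma ratio telescopes since c-a-b = 7 > 0 and a = 2 in Z>0). Its exact value is -186/175.


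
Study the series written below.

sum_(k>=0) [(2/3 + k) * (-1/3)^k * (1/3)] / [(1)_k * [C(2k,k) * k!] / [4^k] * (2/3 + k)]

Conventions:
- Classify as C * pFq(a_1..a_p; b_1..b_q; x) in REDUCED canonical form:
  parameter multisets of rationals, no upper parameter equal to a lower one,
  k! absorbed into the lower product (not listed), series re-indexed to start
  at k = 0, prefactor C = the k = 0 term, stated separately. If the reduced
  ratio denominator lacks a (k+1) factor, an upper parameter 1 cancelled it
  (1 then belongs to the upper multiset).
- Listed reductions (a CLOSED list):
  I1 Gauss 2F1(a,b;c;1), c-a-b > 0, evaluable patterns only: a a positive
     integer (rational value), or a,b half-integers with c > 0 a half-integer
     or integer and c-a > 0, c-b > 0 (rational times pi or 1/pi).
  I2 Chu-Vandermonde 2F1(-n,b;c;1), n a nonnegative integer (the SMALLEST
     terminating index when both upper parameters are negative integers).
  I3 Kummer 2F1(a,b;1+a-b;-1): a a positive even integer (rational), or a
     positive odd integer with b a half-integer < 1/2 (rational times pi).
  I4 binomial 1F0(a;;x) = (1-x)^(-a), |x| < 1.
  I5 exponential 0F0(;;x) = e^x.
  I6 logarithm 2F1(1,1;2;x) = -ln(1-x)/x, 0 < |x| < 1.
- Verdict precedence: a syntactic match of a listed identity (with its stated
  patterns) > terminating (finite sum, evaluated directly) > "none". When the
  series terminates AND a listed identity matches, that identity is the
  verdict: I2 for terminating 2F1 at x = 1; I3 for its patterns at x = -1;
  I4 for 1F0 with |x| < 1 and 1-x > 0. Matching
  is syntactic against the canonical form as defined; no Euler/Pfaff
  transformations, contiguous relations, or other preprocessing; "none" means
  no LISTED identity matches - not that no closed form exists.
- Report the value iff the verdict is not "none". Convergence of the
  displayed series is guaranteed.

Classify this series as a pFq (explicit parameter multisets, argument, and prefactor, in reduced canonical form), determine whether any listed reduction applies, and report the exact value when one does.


At argument -1/3: a 0F1 with upper {-}, lower {1/2}, scaled by C = 1/3. Verdict: none - at argument -1/3 the multisets {-} ; {1/2} match no listed identity.

Key step: with t_0 = 1/3, (1)_k (C = 1/3, x = -1/3) is k! itself.
Consecutive-term ratio: r(k) = (-1/3) * 1 / [(k+1/2) (k+1)] - rational in k. x = (-1/3); t_0 = 1/3; negate the roots.


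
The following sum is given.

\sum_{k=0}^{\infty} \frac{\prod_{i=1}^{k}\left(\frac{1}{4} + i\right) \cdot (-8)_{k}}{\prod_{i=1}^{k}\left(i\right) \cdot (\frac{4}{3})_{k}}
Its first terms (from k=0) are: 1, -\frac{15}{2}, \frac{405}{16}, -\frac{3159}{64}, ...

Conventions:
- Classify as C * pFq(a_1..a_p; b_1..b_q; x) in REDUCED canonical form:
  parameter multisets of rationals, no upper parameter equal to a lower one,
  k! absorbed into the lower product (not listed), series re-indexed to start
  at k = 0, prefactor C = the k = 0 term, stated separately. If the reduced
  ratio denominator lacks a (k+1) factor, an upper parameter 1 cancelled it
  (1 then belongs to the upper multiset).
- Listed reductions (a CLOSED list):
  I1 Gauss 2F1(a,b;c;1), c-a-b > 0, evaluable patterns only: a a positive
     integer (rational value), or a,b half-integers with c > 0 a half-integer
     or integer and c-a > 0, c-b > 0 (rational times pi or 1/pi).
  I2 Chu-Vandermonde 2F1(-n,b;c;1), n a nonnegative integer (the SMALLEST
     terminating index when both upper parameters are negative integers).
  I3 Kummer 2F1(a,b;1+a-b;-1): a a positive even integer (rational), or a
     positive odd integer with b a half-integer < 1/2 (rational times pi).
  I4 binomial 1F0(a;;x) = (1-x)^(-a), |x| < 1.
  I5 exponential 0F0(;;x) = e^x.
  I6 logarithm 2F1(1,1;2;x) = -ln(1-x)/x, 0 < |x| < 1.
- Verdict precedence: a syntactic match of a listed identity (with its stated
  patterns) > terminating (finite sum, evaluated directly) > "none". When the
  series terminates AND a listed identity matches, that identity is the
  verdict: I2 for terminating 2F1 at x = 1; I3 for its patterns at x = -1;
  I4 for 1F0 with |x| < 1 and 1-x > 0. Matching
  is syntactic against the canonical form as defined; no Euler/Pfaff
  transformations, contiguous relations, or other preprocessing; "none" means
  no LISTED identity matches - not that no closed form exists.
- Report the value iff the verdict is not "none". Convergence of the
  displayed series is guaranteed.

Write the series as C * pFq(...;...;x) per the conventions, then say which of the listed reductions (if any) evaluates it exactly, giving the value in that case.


Canonical form: C = 1 times 2F1 with upper {-8, \frac{5}{4}}, lower {\frac{4}{3}}, x = 1. Verdict: this is Chu-Vandermonde (I2) (terminating 2F1 at x = 1 with n = 8, b = 5/4, c = \frac{4}{3}). Its exact value is \frac{19606559}{3506438144}.

Key step: x = 1 and the running product (C = 1) telescopes to a rising factorial.
Adjacent-term ratio: r(k) = 1 * (k-8) (k+\frac{5}{4}) / [(k+\frac{4}{3}) (k+1)] - rational in k, leading ratio 1; with t_0 = 1, classification follows.


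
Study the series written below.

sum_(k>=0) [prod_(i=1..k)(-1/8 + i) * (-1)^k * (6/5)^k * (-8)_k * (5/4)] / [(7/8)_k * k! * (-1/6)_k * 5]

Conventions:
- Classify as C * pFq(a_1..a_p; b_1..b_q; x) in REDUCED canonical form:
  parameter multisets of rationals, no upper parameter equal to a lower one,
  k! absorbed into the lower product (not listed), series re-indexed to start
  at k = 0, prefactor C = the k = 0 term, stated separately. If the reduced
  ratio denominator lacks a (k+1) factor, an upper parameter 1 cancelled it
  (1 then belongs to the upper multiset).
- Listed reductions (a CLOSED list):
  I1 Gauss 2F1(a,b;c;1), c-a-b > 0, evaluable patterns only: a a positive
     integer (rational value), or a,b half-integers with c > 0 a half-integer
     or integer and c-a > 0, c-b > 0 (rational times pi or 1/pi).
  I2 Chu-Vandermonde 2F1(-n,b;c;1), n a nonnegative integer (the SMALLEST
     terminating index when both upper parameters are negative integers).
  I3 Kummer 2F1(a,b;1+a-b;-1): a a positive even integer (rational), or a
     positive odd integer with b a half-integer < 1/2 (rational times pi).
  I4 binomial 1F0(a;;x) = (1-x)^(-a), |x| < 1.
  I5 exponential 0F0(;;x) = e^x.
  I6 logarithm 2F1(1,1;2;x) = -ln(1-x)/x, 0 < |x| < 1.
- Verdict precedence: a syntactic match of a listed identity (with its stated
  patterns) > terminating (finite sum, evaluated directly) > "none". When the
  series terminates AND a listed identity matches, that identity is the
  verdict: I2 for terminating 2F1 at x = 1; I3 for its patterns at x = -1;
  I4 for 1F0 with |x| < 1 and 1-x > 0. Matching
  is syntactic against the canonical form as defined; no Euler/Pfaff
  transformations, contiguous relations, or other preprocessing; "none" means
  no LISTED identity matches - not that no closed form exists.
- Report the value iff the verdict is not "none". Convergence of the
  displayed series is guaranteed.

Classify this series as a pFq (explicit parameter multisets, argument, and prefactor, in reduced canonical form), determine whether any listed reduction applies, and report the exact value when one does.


Key observation: t_0 = 1/4 here, and the constant factors (C = 1/4) combine into one prefactor.
Adjacent-term ratio: r(k) = (-6/5) * (k-8) / [(k-1/6) (k+1)] - rational; roots negated = parameters, x = (-6/5), C = 1/4.

Reduced: x = -6/5, 1F1, upper = {-8}, lower = {-1/6}, C = 1/4. Verdict: terminating. (-8)_k vanishes past k = 8, leaving a 9-term sum, computed directly. Its exact value is -344390833377857521/1398329023437500.


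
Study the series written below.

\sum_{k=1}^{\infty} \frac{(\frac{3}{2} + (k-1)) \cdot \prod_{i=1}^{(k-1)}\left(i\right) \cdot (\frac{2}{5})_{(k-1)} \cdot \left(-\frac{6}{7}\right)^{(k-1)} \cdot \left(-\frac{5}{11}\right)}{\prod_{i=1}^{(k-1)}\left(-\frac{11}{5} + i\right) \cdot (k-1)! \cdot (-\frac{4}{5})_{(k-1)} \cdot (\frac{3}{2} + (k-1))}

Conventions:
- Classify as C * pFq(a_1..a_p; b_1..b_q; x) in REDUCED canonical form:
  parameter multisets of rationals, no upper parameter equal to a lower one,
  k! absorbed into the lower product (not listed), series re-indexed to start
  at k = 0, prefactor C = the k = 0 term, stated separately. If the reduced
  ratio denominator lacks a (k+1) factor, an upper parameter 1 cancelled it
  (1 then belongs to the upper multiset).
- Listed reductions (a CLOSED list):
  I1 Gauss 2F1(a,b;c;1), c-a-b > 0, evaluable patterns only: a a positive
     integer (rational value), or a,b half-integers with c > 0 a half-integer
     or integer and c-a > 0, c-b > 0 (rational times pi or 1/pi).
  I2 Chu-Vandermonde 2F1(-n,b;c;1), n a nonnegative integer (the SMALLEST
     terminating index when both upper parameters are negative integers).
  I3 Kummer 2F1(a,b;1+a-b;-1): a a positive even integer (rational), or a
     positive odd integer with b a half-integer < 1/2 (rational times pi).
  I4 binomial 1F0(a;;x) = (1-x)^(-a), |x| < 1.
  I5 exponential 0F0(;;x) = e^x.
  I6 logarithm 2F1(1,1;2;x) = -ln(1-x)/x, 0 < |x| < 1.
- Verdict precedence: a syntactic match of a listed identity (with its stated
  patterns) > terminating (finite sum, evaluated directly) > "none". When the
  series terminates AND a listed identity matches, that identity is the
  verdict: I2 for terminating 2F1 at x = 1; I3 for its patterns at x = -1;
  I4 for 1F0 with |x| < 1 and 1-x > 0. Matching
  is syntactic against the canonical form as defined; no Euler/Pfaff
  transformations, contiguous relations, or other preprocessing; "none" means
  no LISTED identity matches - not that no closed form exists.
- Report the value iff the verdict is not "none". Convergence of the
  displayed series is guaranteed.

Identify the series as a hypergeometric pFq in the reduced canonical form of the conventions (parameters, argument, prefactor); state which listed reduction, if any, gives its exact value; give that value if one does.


Classification (C = -\frac{5}{11}): 2F2 with upper {\frac{2}{5}, 1}, lower {-\frac{6}{5}, -\frac{4}{5}}, argument x = -\frac{6}{7}. Verdict: none (x = -\frac{6}{7}): each listed identity misses the multisets {\frac{2}{5}, 1} ; {-\frac{6}{5}, -\frac{4}{5}}.

Key step: from the first term -\frac{5}{11}: the running product (prefactor -5/11) telescopes to a rising factorial.
Consecutive-term ratio: r(k) = -\frac{6}{7} * (k+\frac{2}{5}) (k+1) / [(k-\frac{6}{5}) (k-\frac{4}{5}) (k+1)] ; factor over Q: parameters, x = -\frac{6}{7}, and C = -\frac{5}{11}.


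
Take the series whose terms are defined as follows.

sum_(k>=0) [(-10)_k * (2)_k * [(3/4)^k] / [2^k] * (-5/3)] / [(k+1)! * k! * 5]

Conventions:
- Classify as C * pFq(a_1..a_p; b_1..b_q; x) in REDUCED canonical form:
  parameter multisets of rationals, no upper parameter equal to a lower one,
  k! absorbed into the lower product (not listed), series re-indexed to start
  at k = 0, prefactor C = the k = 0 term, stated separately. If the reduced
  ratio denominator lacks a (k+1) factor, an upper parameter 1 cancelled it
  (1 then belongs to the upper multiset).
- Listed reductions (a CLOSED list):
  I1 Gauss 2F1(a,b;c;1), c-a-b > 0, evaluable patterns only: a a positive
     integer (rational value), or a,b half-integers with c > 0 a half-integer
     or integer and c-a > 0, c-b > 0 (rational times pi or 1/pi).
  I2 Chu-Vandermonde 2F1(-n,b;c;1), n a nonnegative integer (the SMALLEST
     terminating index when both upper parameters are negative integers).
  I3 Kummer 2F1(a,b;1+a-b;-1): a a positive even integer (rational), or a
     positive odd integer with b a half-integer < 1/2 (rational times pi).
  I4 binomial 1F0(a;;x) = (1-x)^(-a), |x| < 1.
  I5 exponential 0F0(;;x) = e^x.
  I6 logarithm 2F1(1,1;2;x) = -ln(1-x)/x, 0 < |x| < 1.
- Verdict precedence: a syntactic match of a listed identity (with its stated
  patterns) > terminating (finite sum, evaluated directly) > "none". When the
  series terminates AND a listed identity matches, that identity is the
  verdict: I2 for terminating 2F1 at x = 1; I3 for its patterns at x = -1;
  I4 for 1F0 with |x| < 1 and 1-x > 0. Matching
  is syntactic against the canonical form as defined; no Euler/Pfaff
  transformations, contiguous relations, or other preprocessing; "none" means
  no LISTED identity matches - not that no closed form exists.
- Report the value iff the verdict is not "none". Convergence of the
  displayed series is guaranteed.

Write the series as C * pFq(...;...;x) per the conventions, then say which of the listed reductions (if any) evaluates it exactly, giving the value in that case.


Canonical form: C = -1/3 times 1F0 with upper {-10}, lower {-}, x = 3/8. Verdict: binomial (I4) applies (the 1F0 binomial series: exponent 10, x = 3/8). Its exact value is -9765625/3221225472.

Key observation: with t_0 = -1/3, the constant factors (C = -1/3, x = 3/8) combine into one prefactor.
Step ratio: r(k) = (3/8) * (k-10) / [(k+1)] ; factor over Q: parameters, x = (3/8), and C = -1/3.


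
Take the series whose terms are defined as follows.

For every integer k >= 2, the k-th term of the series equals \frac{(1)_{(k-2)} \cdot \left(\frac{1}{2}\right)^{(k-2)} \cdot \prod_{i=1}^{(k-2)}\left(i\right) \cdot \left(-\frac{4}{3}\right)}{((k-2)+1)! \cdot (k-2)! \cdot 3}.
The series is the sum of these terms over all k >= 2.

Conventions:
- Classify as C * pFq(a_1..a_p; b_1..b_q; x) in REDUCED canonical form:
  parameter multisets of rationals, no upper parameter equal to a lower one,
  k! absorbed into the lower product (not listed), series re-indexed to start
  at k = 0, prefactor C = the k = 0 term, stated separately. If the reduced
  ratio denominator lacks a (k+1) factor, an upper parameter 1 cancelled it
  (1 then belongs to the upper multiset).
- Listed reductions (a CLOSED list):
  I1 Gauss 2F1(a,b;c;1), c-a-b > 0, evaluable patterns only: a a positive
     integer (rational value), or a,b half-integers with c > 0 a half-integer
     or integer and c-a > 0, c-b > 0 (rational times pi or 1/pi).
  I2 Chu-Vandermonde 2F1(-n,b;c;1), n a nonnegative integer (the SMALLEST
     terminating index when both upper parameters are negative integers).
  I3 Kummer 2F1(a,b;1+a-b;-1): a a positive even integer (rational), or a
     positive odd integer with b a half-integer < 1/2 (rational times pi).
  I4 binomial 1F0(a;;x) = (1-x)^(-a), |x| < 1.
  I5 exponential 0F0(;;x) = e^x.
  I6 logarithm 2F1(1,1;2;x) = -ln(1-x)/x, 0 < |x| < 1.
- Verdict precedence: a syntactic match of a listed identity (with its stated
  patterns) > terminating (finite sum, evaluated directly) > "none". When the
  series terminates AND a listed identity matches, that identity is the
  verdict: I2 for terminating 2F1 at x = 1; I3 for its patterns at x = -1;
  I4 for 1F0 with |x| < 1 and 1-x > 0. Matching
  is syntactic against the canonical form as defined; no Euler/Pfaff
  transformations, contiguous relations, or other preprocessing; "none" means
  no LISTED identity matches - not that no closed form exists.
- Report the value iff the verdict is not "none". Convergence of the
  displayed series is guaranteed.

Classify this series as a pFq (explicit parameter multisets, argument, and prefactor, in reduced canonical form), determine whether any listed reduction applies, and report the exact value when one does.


Reduced: x = \frac{1}{2}, 2F1, upper = {1, 1}, lower = {2}, C = -\frac{4}{9}. Verdict at x = \frac{1}{2}: logarithm (I6) matches (the logarithm: parameters (1,1;2), x = \frac{1}{2}). Value: \frac{8}{9} \cdot \ln\left(\frac{1}{2}\right).

Structural cue: with t_0 = -\frac{4}{9}, the running product (C = -4/9) telescopes to a rising factorial.
Consecutive-term ratio: r(k) = \frac{1}{2} * (k+1) (k+1) / [(k+2) (k+1)] ; factor over Q: parameters, x = \frac{1}{2}, and C = -\frac{4}{9}.
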